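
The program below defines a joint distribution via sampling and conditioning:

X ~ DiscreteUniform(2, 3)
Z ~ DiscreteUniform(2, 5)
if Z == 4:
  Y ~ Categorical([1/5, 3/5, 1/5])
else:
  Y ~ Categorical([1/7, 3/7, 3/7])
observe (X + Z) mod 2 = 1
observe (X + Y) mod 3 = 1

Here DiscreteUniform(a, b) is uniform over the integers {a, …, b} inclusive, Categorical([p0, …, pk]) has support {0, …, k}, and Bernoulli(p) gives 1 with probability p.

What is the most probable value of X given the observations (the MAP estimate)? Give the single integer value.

argmax_v P(X = v | obs) = 3

Enumerate traces; 4 have nonzero weight after conditioning:
  (X=2, Z=3, Y=2) weight 3/56
  (X=2, Z=5, Y=2) weight 3/56
  (X=3, Z=2, Y=1) weight 3/56
  (X=3, Z=4, Y=1) weight 3/40
Group by X:
  weight(X=2) = 3/28
  weight(X=3) = 9/70
Total weight = 3/28 + 9/70 = 33/140
P(X=2 | obs) = 3/28 / 33/140 = 5/11
P(X=3 | obs) = 9/70 / 33/140 = 6/11
argmax = 3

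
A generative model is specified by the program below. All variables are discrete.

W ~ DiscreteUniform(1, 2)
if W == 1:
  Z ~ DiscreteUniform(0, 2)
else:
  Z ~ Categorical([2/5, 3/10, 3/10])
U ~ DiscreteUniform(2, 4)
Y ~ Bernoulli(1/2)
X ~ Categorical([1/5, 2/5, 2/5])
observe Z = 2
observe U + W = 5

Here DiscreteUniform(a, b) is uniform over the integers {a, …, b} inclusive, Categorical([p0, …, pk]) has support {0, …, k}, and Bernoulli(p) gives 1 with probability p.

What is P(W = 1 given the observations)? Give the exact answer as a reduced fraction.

Enumerate traces; 12 have nonzero weight after conditioning:
  (W=1, Z=2, U=4, Y=0, X=0) weight 1/180
  (W=1, Z=2, U=4, Y=0, X=1) weight 1/90
  (W=1, Z=2, U=4, Y=0, X=2) weight 1/90
  (W=1, Z=2, U=4, Y=1, X=0) weight 1/180
  (W=1, Z=2, U=4, Y=1, X=1) weight 1/90
  (W=1, Z=2, U=4, Y=1, X=2) weight 1/90
  (W=2, Z=2, U=3, Y=0, X=0) weight 1/200
  (W=2, Z=2, U=3, Y=0, X=1) weight 1/100
  … 4 more
Group by W:
  weight(W=1) = 1/18
  weight(W=2) = 1/20
Total weight = 1/18 + 1/20 = 19/180
P(W=1 | obs) = 1/18 / 19/180 = 10/19
P(W=2 | obs) = 1/20 / 19/180 = 9/19

P(W = 1 | obs) = 10/19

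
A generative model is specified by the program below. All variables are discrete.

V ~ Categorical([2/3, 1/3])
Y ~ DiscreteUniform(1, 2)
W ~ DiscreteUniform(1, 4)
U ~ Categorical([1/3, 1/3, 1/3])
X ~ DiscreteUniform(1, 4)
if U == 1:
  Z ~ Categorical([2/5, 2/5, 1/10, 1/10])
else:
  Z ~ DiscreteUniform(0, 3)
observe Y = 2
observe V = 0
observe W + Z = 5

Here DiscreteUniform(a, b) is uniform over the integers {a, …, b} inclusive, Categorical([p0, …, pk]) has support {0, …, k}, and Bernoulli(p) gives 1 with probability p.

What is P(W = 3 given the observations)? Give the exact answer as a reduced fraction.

Enumerate traces; 36 have nonzero weight after conditioning:
  (V=0, Y=2, W=2, U=0, X=1, Z=3) weight 1/576
  (V=0, Y=2, W=2, U=0, X=2, Z=3) weight 1/576
  (V=0, Y=2, W=2, U=0, X=3, Z=3) weight 1/576
  (V=0, Y=2, W=2, U=0, X=4, Z=3) weight 1/576
  (V=0, Y=2, W=2, U=1, X=1, Z=3) weight 1/1440
  (V=0, Y=2, W=2, U=1, X=2, Z=3) weight 1/1440
  (V=0, Y=2, W=2, U=1, X=3, Z=3) weight 1/1440
  (V=0, Y=2, W=2, U=1, X=4, Z=3) weight 1/1440
  (V=0, Y=2, W=3, U=0, X=1, Z=2) weight 1/576
  (V=0, Y=2, W=4, U=0, X=1, Z=1) weight 1/576
  … 26 more
Group by W:
  weight(W=2) = 1/60
  weight(W=3) = 1/60
  weight(W=4) = 1/40
Total weight = 1/60 + 1/60 + 1/40 = 7/120
P(W=2 | obs) = 1/60 / 7/120 = 2/7
P(W=3 | obs) = 1/60 / 7/120 = 2/7
P(W=4 | obs) = 1/40 / 7/120 = 3/7

P(W = 3 | obs) = 2/7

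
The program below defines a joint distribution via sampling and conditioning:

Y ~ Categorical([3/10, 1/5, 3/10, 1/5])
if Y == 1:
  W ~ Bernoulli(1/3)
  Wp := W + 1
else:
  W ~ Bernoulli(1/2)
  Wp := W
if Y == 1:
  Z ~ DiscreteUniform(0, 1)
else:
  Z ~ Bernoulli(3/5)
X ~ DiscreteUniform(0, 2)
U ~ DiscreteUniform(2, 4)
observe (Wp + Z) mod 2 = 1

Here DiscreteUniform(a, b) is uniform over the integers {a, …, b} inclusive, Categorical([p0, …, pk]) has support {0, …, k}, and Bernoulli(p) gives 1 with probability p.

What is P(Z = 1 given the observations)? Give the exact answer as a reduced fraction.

P(Z = 1 | obs) = 41/75

Enumerate traces; 72 have nonzero weight after conditioning:
  (Y=0, W=0, Z=1, X=0, U=2) weight 1/100
  (Y=0, W=0, Z=1, X=0, U=3) weight 1/100
  (Y=0, W=0, Z=1, X=0, U=4) weight 1/100
  (Y=0, W=0, Z=1, X=1, U=2) weight 1/100
  (Y=0, W=0, Z=1, X=1, U=3) weight 1/100
  (Y=0, W=0, Z=1, X=1, U=4) weight 1/100
  (Y=0, W=0, Z=1, X=2, U=2) weight 1/100
  (Y=0, W=0, Z=1, X=2, U=3) weight 1/100
  (Y=0, W=1, Z=0, X=0, U=2) weight 1/150
  … 63 more
Group by Z:
  weight(Z=0) = 17/75
  weight(Z=1) = 41/150
Total weight = 17/75 + 41/150 = 1/2
P(Z=0 | obs) = 17/75 / 1/2 = 34/75
P(Z=1 | obs) = 41/150 / 1/2 = 41/75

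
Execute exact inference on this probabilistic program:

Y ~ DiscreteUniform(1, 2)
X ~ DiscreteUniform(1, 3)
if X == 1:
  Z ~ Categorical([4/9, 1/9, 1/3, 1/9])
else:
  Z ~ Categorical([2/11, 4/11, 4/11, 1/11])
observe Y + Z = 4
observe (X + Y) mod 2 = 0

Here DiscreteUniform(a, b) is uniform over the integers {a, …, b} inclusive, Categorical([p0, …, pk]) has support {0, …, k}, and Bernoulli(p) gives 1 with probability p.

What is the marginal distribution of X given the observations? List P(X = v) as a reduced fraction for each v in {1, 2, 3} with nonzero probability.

P(X=1) = 11/56, P(X=2) = 9/14, P(X=3) = 9/56

Enumerate traces; 3 have nonzero weight after conditioning:
  (Y=1, X=1, Z=3) weight 1/54
  (Y=1, X=3, Z=3) weight 1/66
  (Y=2, X=2, Z=2) weight 2/33
Group by X:
  weight(X=1) = 1/54
  weight(X=2) = 2/33
  weight(X=3) = 1/66
Total weight = 1/54 + 2/33 + 1/66 = 28/297
P(X=1 | obs) = 1/54 / 28/297 = 11/56
P(X=2 | obs) = 2/33 / 28/297 = 9/14
P(X=3 | obs) = 1/66 / 28/297 = 9/56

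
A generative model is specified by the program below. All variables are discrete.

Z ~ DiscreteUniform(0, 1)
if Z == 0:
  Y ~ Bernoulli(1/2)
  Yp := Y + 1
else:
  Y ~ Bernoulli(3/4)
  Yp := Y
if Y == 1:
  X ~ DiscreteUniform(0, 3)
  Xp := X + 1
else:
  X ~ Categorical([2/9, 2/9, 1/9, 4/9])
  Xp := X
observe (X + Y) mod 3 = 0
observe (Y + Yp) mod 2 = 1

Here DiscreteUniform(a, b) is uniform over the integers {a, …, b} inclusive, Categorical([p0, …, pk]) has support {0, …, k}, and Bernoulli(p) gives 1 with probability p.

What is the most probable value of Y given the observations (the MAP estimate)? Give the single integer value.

argmax_v P(Y = v | obs) = 0

Enumerate traces; 3 have nonzero weight after conditioning:
  (Z=0, Y=0, X=0) weight 1/18
  (Z=0, Y=0, X=3) weight 1/9
  (Z=0, Y=1, X=2) weight 1/16
Group by Y:
  weight(Y=0) = 1/6
  weight(Y=1) = 1/16
Total weight = 1/6 + 1/16 = 11/48
P(Y=0 | obs) = 1/6 / 11/48 = 8/11
P(Y=1 | obs) = 1/16 / 11/48 = 3/11
argmax = 0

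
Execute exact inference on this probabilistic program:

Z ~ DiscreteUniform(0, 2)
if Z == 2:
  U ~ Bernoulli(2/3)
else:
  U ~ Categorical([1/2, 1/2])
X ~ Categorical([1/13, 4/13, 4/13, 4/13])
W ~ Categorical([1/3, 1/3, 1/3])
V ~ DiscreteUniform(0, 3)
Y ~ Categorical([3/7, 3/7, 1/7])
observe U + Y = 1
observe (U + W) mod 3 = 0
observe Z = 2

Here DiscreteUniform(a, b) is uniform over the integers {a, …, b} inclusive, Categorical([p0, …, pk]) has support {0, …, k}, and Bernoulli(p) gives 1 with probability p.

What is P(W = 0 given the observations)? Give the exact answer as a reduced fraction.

Enumerate traces; 32 have nonzero weight after conditioning:
  (Z=2, U=0, X=0, W=0, V=0, Y=1) weight 1/3276
  (Z=2, U=0, X=0, W=0, V=1, Y=1) weight 1/3276
  (Z=2, U=0, X=0, W=0, V=2, Y=1) weight 1/3276
  (Z=2, U=0, X=0, W=0, V=3, Y=1) weight 1/3276
  (Z=2, U=0, X=1, W=0, V=0, Y=1) weight 1/819
  (Z=2, U=0, X=1, W=0, V=1, Y=1) weight 1/819
  (Z=2, U=0, X=1, W=0, V=2, Y=1) weight 1/819
  (Z=2, U=0, X=1, W=0, V=3, Y=1) weight 1/819
  (Z=2, U=1, X=0, W=2, V=0, Y=0) weight 1/1638
  … 23 more
Group by W:
  weight(W=0) = 1/63
  weight(W=2) = 2/63
Total weight = 1/63 + 2/63 = 1/21
P(W=0 | obs) = 1/63 / 1/21 = 1/3
P(W=2 | obs) = 2/63 / 1/21 = 2/3

P(W = 0 | obs) = 1/3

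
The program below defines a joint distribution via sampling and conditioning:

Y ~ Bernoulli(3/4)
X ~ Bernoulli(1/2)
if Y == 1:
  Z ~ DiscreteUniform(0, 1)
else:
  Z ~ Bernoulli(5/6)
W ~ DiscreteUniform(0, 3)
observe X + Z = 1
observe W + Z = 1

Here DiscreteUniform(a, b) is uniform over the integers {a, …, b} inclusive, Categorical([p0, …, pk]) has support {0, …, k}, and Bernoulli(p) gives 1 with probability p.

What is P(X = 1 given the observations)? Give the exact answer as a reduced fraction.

P(X = 1 | obs) = 5/12

Enumerate traces; 4 have nonzero weight after conditioning:
  (Y=0, X=0, Z=1, W=0) weight 5/192
  (Y=0, X=1, Z=0, W=1) weight 1/192
  (Y=1, X=0, Z=1, W=0) weight 3/64
  (Y=1, X=1, Z=0, W=1) weight 3/64
Group by X:
  weight(X=0) = 7/96
  weight(X=1) = 5/96
Total weight = 7/96 + 5/96 = 1/8
P(X=0 | obs) = 7/96 / 1/8 = 7/12
P(X=1 | obs) = 5/96 / 1/8 = 5/12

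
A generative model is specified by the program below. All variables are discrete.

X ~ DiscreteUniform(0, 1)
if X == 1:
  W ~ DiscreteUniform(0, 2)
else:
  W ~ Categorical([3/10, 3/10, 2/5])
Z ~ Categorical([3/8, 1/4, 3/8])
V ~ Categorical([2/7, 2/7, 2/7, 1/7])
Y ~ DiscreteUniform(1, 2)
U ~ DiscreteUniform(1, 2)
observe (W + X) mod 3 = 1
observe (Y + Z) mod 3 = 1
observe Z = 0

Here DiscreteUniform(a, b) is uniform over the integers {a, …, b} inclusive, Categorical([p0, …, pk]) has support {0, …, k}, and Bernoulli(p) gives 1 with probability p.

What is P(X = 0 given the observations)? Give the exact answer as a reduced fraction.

Enumerate traces; 16 have nonzero weight after conditioning:
  (X=0, W=1, Z=0, V=0, Y=1, U=1) weight 9/2240
  (X=0, W=1, Z=0, V=0, Y=1, U=2) weight 9/2240
  (X=0, W=1, Z=0, V=1, Y=1, U=1) weight 9/2240
  (X=0, W=1, Z=0, V=1, Y=1, U=2) weight 9/2240
  (X=0, W=1, Z=0, V=2, Y=1, U=1) weight 9/2240
  (X=0, W=1, Z=0, V=2, Y=1, U=2) weight 9/2240
  (X=0, W=1, Z=0, V=3, Y=1, U=1) weight 9/4480
  (X=0, W=1, Z=0, V=3, Y=1, U=2) weight 9/4480
  (X=1, W=0, Z=0, V=0, Y=1, U=1) weight 1/224
  … 7 more
Group by X:
  weight(X=0) = 9/320
  weight(X=1) = 1/32
Total weight = 9/320 + 1/32 = 19/320
P(X=0 | obs) = 9/320 / 19/320 = 9/19
P(X=1 | obs) = 1/32 / 19/320 = 10/19

P(X = 0 | obs) = 9/19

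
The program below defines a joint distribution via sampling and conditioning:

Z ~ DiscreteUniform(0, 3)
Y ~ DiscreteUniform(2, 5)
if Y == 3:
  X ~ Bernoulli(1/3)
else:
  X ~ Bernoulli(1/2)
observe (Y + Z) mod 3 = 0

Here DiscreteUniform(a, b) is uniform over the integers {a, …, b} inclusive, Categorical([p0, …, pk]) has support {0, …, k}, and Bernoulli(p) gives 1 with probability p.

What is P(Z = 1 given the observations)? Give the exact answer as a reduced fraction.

Enumerate traces; 10 have nonzero weight after conditioning:
  (Z=0, Y=3, X=0) weight 1/24
  (Z=0, Y=3, X=1) weight 1/48
  (Z=1, Y=2, X=0) weight 1/32
  (Z=1, Y=2, X=1) weight 1/32
  (Z=1, Y=5, X=0) weight 1/32
  (Z=1, Y=5, X=1) weight 1/32
  (Z=2, Y=4, X=0) weight 1/32
  (Z=2, Y=4, X=1) weight 1/32
  (Z=3, Y=3, X=0) weight 1/24
  … 1 more
Group by Z:
  weight(Z=0) = 1/16
  weight(Z=1) = 1/8
  weight(Z=2) = 1/16
  weight(Z=3) = 1/16
Total weight = 1/16 + 1/8 + 1/16 + 1/16 = 5/16
P(Z=0 | obs) = 1/16 / 5/16 = 1/5
P(Z=1 | obs) = 1/8 / 5/16 = 2/5
P(Z=2 | obs) = 1/16 / 5/16 = 1/5
P(Z=3 | obs) = 1/16 / 5/16 = 1/5

P(Z = 1 | obs) = 2/5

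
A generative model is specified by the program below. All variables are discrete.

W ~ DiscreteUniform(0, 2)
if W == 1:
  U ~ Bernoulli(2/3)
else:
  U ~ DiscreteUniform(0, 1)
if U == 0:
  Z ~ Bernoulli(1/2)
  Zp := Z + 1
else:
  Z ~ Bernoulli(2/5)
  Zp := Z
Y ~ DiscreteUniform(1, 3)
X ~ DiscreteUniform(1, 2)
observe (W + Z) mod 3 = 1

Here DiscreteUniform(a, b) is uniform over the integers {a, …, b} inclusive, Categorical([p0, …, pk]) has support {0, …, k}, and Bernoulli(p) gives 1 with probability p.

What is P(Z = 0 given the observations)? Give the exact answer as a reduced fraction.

Enumerate traces; 24 have nonzero weight after conditioning:
  (W=0, U=0, Z=1, Y=1, X=1) weight 1/72
  (W=0, U=0, Z=1, Y=1, X=2) weight 1/72
  (W=0, U=0, Z=1, Y=2, X=1) weight 1/72
  (W=0, U=0, Z=1, Y=2, X=2) weight 1/72
  (W=0, U=0, Z=1, Y=3, X=1) weight 1/72
  (W=0, U=0, Z=1, Y=3, X=2) weight 1/72
  (W=0, U=1, Z=1, Y=1, X=1) weight 1/90
  (W=0, U=1, Z=1, Y=1, X=2) weight 1/90
  (W=1, U=0, Z=0, Y=1, X=1) weight 1/108
  … 15 more
Group by Z:
  weight(Z=0) = 17/90
  weight(Z=1) = 3/20
Total weight = 17/90 + 3/20 = 61/180
P(Z=0 | obs) = 17/90 / 61/180 = 34/61
P(Z=1 | obs) = 3/20 / 61/180 = 27/61

P(Z = 0 | obs) = 34/61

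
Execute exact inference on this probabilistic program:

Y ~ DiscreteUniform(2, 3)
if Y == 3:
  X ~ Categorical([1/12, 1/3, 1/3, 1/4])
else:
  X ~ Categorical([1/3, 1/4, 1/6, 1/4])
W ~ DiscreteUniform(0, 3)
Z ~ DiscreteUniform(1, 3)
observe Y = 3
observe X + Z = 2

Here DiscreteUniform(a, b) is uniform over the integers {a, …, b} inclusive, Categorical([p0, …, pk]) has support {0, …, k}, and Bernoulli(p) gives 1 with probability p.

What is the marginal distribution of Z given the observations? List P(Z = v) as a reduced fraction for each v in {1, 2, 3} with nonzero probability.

P(Z=1) = 4/5, P(Z=2) = 1/5

Enumerate traces; 8 have nonzero weight after conditioning:
  (Y=3, X=0, W=0, Z=2) weight 1/288
  (Y=3, X=0, W=1, Z=2) weight 1/288
  (Y=3, X=0, W=2, Z=2) weight 1/288
  (Y=3, X=0, W=3, Z=2) weight 1/288
  (Y=3, X=1, W=0, Z=1) weight 1/72
  (Y=3, X=1, W=1, Z=1) weight 1/72
  (Y=3, X=1, W=2, Z=1) weight 1/72
  (Y=3, X=1, W=3, Z=1) weight 1/72
Group by Z:
  weight(Z=1) = 1/18
  weight(Z=2) = 1/72
Total weight = 1/18 + 1/72 = 5/72
P(Z=1 | obs) = 1/18 / 5/72 = 4/5
P(Z=2 | obs) = 1/72 / 5/72 = 1/5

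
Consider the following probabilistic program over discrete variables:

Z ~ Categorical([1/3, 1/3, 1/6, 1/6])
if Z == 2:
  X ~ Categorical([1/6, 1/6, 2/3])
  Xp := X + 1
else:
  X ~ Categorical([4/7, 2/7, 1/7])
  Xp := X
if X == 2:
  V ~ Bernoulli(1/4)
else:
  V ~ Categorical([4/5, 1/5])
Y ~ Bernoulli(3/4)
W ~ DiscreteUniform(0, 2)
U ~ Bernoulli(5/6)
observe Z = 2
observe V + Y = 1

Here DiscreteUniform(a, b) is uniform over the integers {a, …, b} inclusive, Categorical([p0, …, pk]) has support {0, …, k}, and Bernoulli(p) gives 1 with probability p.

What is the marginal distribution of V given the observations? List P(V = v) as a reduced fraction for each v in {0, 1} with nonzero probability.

Enumerate traces; 36 have nonzero weight after conditioning:
  (Z=2, X=0, V=0, Y=1, W=0, U=0) weight 1/1080
  (Z=2, X=0, V=0, Y=1, W=0, U=1) weight 1/216
  (Z=2, X=0, V=0, Y=1, W=1, U=0) weight 1/1080
  (Z=2, X=0, V=0, Y=1, W=1, U=1) weight 1/216
  (Z=2, X=0, V=0, Y=1, W=2, U=0) weight 1/1080
  (Z=2, X=0, V=0, Y=1, W=2, U=1) weight 1/216
  (Z=2, X=0, V=1, Y=0, W=0, U=0) weight 1/12960
  (Z=2, X=0, V=1, Y=0, W=0, U=1) weight 1/2592
  … 28 more
Group by V:
  weight(V=0) = 23/240
  weight(V=1) = 7/720
Total weight = 23/240 + 7/720 = 19/180
P(V=0 | obs) = 23/240 / 19/180 = 69/76
P(V=1 | obs) = 7/720 / 19/180 = 7/76

P(V=0) = 69/76, P(V=1) = 7/76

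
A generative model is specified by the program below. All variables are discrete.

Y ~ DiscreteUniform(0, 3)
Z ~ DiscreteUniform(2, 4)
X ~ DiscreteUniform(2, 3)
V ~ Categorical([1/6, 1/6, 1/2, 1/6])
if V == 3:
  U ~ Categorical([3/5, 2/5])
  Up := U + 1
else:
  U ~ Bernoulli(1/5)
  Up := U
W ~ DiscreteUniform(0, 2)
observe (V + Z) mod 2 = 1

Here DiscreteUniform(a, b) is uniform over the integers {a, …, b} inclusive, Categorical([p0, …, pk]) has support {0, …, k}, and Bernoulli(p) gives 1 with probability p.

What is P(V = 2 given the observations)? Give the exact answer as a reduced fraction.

P(V = 2 | obs) = 3/8

Enumerate traces; 288 have nonzero weight after conditioning:
  (Y=0, Z=2, X=2, V=1, U=0, W=0) weight 1/540
  (Y=0, Z=2, X=2, V=1, U=0, W=1) weight 1/540
  (Y=0, Z=2, X=2, V=1, U=0, W=2) weight 1/540
  (Y=0, Z=2, X=2, V=1, U=1, W=0) weight 1/2160
  (Y=0, Z=2, X=2, V=1, U=1, W=1) weight 1/2160
  (Y=0, Z=2, X=2, V=1, U=1, W=2) weight 1/2160
  (Y=0, Z=2, X=2, V=3, U=0, W=0) weight 1/720
  (Y=0, Z=2, X=2, V=3, U=0, W=1) weight 1/720
  (Y=0, Z=3, X=2, V=0, U=0, W=0) weight 1/540
  (Y=0, Z=3, X=2, V=2, U=0, W=0) weight 1/180
  … 278 more
Group by V:
  weight(V=0) = 1/18
  weight(V=1) = 1/9
  weight(V=2) = 1/6
  weight(V=3) = 1/9
Total weight = 1/18 + 1/9 + 1/6 + 1/9 = 4/9
P(V=0 | obs) = 1/18 / 4/9 = 1/8
P(V=1 | obs) = 1/9 / 4/9 = 1/4
P(V=2 | obs) = 1/6 / 4/9 = 3/8
P(V=3 | obs) = 1/9 / 4/9 = 1/4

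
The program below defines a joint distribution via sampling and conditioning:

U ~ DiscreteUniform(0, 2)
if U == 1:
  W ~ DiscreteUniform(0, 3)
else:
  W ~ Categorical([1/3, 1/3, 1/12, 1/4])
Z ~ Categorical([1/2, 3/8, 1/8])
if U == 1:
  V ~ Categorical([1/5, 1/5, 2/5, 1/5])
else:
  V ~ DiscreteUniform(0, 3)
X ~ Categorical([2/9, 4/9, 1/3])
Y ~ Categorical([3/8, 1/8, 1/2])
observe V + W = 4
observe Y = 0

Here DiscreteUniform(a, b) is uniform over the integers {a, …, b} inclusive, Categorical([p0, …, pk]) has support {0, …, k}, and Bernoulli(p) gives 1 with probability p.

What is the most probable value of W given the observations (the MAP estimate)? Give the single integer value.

argmax_v P(W = v | obs) = 1

Enumerate traces; 81 have nonzero weight after conditioning:
  (U=0, W=1, Z=0, V=3, X=0, Y=0) weight 1/864
  (U=0, W=1, Z=0, V=3, X=1, Y=0) weight 1/432
  (U=0, W=1, Z=0, V=3, X=2, Y=0) weight 1/576
  (U=0, W=1, Z=1, V=3, X=0, Y=0) weight 1/1152
  (U=0, W=1, Z=1, V=3, X=1, Y=0) weight 1/576
  (U=0, W=1, Z=1, V=3, X=2, Y=0) weight 1/768
  (U=0, W=1, Z=2, V=3, X=0, Y=0) weight 1/3456
  (U=0, W=1, Z=2, V=3, X=1, Y=0) weight 1/1728
  (U=0, W=2, Z=0, V=2, X=0, Y=0) weight 1/3456
  (U=0, W=3, Z=0, V=1, X=0, Y=0) weight 1/1152
  … 71 more
Group by W:
  weight(W=1) = 13/480
  weight(W=2) = 17/960
  weight(W=3) = 7/320
Total weight = 13/480 + 17/960 + 7/320 = 1/15
P(W=1 | obs) = 13/480 / 1/15 = 13/32
P(W=2 | obs) = 17/960 / 1/15 = 17/64
P(W=3 | obs) = 7/320 / 1/15 = 21/64
argmax = 1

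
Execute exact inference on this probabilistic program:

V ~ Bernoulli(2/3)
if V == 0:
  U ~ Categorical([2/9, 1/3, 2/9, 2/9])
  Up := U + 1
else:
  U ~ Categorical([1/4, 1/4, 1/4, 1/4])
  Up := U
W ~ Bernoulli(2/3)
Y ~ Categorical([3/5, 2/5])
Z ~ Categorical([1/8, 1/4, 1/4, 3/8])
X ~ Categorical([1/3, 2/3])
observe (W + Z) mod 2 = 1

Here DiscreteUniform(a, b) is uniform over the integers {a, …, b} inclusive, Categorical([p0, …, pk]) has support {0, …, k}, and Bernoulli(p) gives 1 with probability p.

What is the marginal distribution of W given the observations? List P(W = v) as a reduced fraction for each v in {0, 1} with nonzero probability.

Enumerate traces; 128 have nonzero weight after conditioning:
  (V=0, U=0, W=0, Y=0, Z=1, X=0) weight 1/810
  (V=0, U=0, W=0, Y=0, Z=1, X=1) weight 1/405
  (V=0, U=0, W=0, Y=0, Z=3, X=0) weight 1/540
  (V=0, U=0, W=0, Y=0, Z=3, X=1) weight 1/270
  (V=0, U=0, W=0, Y=1, Z=1, X=0) weight 1/1215
  (V=0, U=0, W=0, Y=1, Z=1, X=1) weight 2/1215
  (V=0, U=0, W=0, Y=1, Z=3, X=0) weight 1/810
  (V=0, U=0, W=0, Y=1, Z=3, X=1) weight 1/405
  (V=0, U=0, W=1, Y=0, Z=0, X=0) weight 1/810
  … 119 more
Group by W:
  weight(W=0) = 5/24
  weight(W=1) = 1/4
Total weight = 5/24 + 1/4 = 11/24
P(W=0 | obs) = 5/24 / 11/24 = 5/11
P(W=1 | obs) = 1/4 / 11/24 = 6/11

P(W=0) = 5/11, P(W=1) = 6/11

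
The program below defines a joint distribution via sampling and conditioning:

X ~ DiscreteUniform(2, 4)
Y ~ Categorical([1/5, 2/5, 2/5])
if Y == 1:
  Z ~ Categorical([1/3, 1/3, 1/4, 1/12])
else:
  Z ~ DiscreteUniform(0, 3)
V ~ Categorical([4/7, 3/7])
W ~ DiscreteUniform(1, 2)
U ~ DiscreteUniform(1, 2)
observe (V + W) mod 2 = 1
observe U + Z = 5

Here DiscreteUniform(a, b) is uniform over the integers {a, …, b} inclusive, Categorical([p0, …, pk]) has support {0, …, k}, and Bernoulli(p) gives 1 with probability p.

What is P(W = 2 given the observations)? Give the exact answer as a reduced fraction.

P(W = 2 | obs) = 3/7

Enumerate traces; 18 have nonzero weight after conditioning:
  (X=2, Y=0, Z=3, V=0, W=1, U=2) weight 1/420
  (X=2, Y=0, Z=3, V=1, W=2, U=2) weight 1/560
  (X=2, Y=1, Z=3, V=0, W=1, U=2) weight 1/630
  (X=2, Y=1, Z=3, V=1, W=2, U=2) weight 1/840
  (X=2, Y=2, Z=3, V=0, W=1, U=2) weight 1/210
  (X=2, Y=2, Z=3, V=1, W=2, U=2) weight 1/280
  (X=3, Y=0, Z=3, V=0, W=1, U=2) weight 1/420
  (X=3, Y=0, Z=3, V=1, W=2, U=2) weight 1/560
  … 10 more
Group by W:
  weight(W=1) = 11/420
  weight(W=2) = 11/560
Total weight = 11/420 + 11/560 = 11/240
P(W=1 | obs) = 11/420 / 11/240 = 4/7
P(W=2 | obs) = 11/560 / 11/240 = 3/7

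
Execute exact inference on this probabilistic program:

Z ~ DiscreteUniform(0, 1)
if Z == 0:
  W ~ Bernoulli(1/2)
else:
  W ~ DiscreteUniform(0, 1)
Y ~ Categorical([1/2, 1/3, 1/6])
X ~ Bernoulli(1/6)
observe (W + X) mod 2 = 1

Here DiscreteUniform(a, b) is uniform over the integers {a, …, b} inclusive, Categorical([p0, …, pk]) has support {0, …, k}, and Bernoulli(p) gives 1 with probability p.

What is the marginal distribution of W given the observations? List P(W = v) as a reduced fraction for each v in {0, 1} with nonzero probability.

Enumerate traces; 12 have nonzero weight after conditioning:
  (Z=0, W=0, Y=0, X=1) weight 1/48
  (Z=0, W=0, Y=1, X=1) weight 1/72
  (Z=0, W=0, Y=2, X=1) weight 1/144
  (Z=0, W=1, Y=0, X=0) weight 5/48
  (Z=0, W=1, Y=1, X=0) weight 5/72
  (Z=0, W=1, Y=2, X=0) weight 5/144
  (Z=1, W=0, Y=0, X=1) weight 1/48
  (Z=1, W=0, Y=1, X=1) weight 1/72
  … 4 more
Group by W:
  weight(W=0) = 1/12
  weight(W=1) = 5/12
Total weight = 1/12 + 5/12 = 1/2
P(W=0 | obs) = 1/12 / 1/2 = 1/6
P(W=1 | obs) = 5/12 / 1/2 = 5/6

P(W=0) = 1/6, P(W=1) = 5/6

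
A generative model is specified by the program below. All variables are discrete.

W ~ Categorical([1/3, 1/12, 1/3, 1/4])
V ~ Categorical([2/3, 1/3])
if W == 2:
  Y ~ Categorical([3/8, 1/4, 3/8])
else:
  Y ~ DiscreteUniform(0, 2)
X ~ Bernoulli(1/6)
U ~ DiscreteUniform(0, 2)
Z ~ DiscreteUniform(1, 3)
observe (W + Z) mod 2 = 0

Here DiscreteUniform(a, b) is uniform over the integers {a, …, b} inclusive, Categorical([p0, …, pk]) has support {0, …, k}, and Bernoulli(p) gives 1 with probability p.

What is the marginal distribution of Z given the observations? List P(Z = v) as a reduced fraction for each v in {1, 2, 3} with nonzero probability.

Enumerate traces; 216 have nonzero weight after conditioning:
  (W=0, V=0, Y=0, X=0, U=0, Z=2) weight 5/729
  (W=0, V=0, Y=0, X=0, U=1, Z=2) weight 5/729
  (W=0, V=0, Y=0, X=0, U=2, Z=2) weight 5/729
  (W=0, V=0, Y=0, X=1, U=0, Z=2) weight 1/729
  (W=0, V=0, Y=0, X=1, U=1, Z=2) weight 1/729
  (W=0, V=0, Y=0, X=1, U=2, Z=2) weight 1/729
  (W=0, V=0, Y=1, X=0, U=0, Z=2) weight 5/729
  (W=0, V=0, Y=1, X=0, U=1, Z=2) weight 5/729
  (W=1, V=0, Y=0, X=0, U=0, Z=1) weight 5/2916
  (W=1, V=0, Y=0, X=0, U=0, Z=3) weight 5/2916
  … 206 more
Group by Z:
  weight(Z=1) = 1/9
  weight(Z=2) = 2/9
  weight(Z=3) = 1/9
Total weight = 1/9 + 2/9 + 1/9 = 4/9
P(Z=1 | obs) = 1/9 / 4/9 = 1/4
P(Z=2 | obs) = 2/9 / 4/9 = 1/2
P(Z=3 | obs) = 1/9 / 4/9 = 1/4

P(Z=1) = 1/4, P(Z=2) = 1/2, P(Z=3) = 1/4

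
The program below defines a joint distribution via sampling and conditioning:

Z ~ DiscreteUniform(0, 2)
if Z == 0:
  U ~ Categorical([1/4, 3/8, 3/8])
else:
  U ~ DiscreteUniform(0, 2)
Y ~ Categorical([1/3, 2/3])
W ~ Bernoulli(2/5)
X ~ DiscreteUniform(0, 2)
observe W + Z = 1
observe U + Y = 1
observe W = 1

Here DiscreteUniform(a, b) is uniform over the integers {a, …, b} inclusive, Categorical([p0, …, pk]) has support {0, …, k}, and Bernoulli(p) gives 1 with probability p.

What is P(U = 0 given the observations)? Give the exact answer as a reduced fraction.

Enumerate traces; 6 have nonzero weight after conditioning:
  (Z=0, U=0, Y=1, W=1, X=0) weight 1/135
  (Z=0, U=0, Y=1, W=1, X=1) weight 1/135
  (Z=0, U=0, Y=1, W=1, X=2) weight 1/135
  (Z=0, U=1, Y=0, W=1, X=0) weight 1/180
  (Z=0, U=1, Y=0, W=1, X=1) weight 1/180
  (Z=0, U=1, Y=0, W=1, X=2) weight 1/180
Group by U:
  weight(U=0) = 1/45
  weight(U=1) = 1/60
Total weight = 1/45 + 1/60 = 7/180
P(U=0 | obs) = 1/45 / 7/180 = 4/7
P(U=1 | obs) = 1/60 / 7/180 = 3/7

P(U = 0 | obs) = 4/7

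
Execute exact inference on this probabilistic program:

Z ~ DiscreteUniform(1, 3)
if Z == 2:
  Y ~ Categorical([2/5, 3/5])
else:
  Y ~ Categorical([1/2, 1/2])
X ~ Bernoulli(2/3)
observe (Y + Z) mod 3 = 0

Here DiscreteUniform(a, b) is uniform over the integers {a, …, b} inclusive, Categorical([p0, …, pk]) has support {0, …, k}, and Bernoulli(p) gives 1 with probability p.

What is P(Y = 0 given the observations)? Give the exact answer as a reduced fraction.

P(Y = 0 | obs) = 5/11

Enumerate traces; 4 have nonzero weight after conditioning:
  (Z=2, Y=1, X=0) weight 1/15
  (Z=2, Y=1, X=1) weight 2/15
  (Z=3, Y=0, X=0) weight 1/18
  (Z=3, Y=0, X=1) weight 1/9
Group by Y:
  weight(Y=0) = 1/6
  weight(Y=1) = 1/5
Total weight = 1/6 + 1/5 = 11/30
P(Y=0 | obs) = 1/6 / 11/30 = 5/11
P(Y=1 | obs) = 1/5 / 11/30 = 6/11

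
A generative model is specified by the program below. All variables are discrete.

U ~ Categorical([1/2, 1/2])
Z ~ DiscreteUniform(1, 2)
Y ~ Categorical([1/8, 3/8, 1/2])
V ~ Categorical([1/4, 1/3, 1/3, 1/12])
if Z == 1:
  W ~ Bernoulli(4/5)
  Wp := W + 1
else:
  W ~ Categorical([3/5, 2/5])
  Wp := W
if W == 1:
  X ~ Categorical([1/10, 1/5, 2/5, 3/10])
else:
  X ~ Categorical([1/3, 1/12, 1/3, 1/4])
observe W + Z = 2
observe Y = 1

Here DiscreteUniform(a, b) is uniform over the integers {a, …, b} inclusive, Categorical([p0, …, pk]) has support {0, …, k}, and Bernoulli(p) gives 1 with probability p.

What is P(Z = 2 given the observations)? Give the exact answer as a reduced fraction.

P(Z = 2 | obs) = 3/7

Enumerate traces; 64 have nonzero weight after conditioning:
  (U=0, Z=1, Y=1, V=0, W=1, X=0) weight 3/1600
  (U=0, Z=1, Y=1, V=0, W=1, X=1) weight 3/800
  (U=0, Z=1, Y=1, V=0, W=1, X=2) weight 3/400
  (U=0, Z=1, Y=1, V=0, W=1, X=3) weight 9/1600
  (U=0, Z=1, Y=1, V=1, W=1, X=0) weight 1/400
  (U=0, Z=1, Y=1, V=1, W=1, X=1) weight 1/200
  (U=0, Z=1, Y=1, V=1, W=1, X=2) weight 1/100
  (U=0, Z=1, Y=1, V=1, W=1, X=3) weight 3/400
  (U=0, Z=2, Y=1, V=0, W=0, X=0) weight 3/640
  … 55 more
Group by Z:
  weight(Z=1) = 3/20
  weight(Z=2) = 9/80
Total weight = 3/20 + 9/80 = 21/80
P(Z=1 | obs) = 3/20 / 21/80 = 4/7
P(Z=2 | obs) = 9/80 / 21/80 = 3/7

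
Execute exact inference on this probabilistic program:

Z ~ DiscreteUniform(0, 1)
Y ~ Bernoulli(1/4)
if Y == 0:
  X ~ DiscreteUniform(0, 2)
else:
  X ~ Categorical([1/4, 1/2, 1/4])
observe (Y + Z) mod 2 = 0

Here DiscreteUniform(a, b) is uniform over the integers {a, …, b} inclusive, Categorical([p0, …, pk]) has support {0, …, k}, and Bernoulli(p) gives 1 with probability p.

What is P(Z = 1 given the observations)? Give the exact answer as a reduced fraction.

P(Z = 1 | obs) = 1/4

Enumerate traces; 6 have nonzero weight after conditioning:
  (Z=0, Y=0, X=0) weight 1/8
  (Z=0, Y=0, X=1) weight 1/8
  (Z=0, Y=0, X=2) weight 1/8
  (Z=1, Y=1, X=0) weight 1/32
  (Z=1, Y=1, X=1) weight 1/16
  (Z=1, Y=1, X=2) weight 1/32
Group by Z:
  weight(Z=0) = 3/8
  weight(Z=1) = 1/8
Total weight = 3/8 + 1/8 = 1/2
P(Z=0 | obs) = 3/8 / 1/2 = 3/4
P(Z=1 | obs) = 1/8 / 1/2 = 1/4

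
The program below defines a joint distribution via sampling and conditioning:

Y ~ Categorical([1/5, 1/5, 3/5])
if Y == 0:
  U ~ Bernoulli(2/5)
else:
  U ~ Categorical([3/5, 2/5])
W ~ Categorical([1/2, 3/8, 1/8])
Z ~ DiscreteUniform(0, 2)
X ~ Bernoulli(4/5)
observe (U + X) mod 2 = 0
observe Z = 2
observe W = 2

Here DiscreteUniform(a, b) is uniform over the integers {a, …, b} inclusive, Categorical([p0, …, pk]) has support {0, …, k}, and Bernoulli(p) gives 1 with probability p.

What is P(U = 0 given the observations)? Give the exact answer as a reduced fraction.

Enumerate traces; 6 have nonzero weight after conditioning:
  (Y=0, U=0, W=2, Z=2, X=0) weight 1/1000
  (Y=0, U=1, W=2, Z=2, X=1) weight 1/375
  (Y=1, U=0, W=2, Z=2, X=0) weight 1/1000
  (Y=1, U=1, W=2, Z=2, X=1) weight 1/375
  (Y=2, U=0, W=2, Z=2, X=0) weight 3/1000
  (Y=2, U=1, W=2, Z=2, X=1) weight 1/125
Group by U:
  weight(U=0) = 1/200
  weight(U=1) = 1/75
Total weight = 1/200 + 1/75 = 11/600
P(U=0 | obs) = 1/200 / 11/600 = 3/11
P(U=1 | obs) = 1/75 / 11/600 = 8/11

P(U = 0 | obs) = 3/11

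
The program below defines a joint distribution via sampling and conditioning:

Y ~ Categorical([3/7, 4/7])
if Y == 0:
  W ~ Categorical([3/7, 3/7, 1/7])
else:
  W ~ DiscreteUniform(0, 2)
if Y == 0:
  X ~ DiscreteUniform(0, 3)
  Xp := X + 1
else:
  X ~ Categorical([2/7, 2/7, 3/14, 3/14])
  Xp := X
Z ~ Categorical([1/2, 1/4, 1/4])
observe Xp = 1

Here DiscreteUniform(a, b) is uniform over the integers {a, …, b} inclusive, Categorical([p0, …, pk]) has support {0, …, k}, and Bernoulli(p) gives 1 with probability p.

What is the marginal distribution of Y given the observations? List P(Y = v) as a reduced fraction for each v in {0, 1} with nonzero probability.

Enumerate traces; 18 have nonzero weight after conditioning:
  (Y=0, W=0, X=0, Z=0) weight 9/392
  (Y=0, W=0, X=0, Z=1) weight 9/784
  (Y=0, W=0, X=0, Z=2) weight 9/784
  (Y=0, W=1, X=0, Z=0) weight 9/392
  (Y=0, W=1, X=0, Z=1) weight 9/784
  (Y=0, W=1, X=0, Z=2) weight 9/784
  (Y=0, W=2, X=0, Z=0) weight 3/392
  (Y=0, W=2, X=0, Z=1) weight 3/784
  (Y=1, W=0, X=1, Z=0) weight 4/147
  … 9 more
Group by Y:
  weight(Y=0) = 3/28
  weight(Y=1) = 8/49
Total weight = 3/28 + 8/49 = 53/196
P(Y=0 | obs) = 3/28 / 53/196 = 21/53
P(Y=1 | obs) = 8/49 / 53/196 = 32/53

P(Y=0) = 21/53, P(Y=1) = 32/53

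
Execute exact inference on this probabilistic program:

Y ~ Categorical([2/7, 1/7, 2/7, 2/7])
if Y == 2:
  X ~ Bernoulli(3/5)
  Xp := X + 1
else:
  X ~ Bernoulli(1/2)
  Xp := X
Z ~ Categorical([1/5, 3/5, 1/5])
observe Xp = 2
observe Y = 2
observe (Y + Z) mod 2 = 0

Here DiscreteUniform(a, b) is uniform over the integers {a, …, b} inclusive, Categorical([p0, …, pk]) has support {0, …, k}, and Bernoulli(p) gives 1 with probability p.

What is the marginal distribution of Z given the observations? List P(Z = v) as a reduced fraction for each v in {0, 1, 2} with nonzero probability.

P(Z=0) = 1/2, P(Z=2) = 1/2

Enumerate traces; 2 have nonzero weight after conditioning:
  (Y=2, X=1, Z=0) weight 6/175
  (Y=2, X=1, Z=2) weight 6/175
Group by Z:
  weight(Z=0) = 6/175
  weight(Z=2) = 6/175
Total weight = 6/175 + 6/175 = 12/175
P(Z=0 | obs) = 6/175 / 12/175 = 1/2
P(Z=2 | obs) = 6/175 / 12/175 = 1/2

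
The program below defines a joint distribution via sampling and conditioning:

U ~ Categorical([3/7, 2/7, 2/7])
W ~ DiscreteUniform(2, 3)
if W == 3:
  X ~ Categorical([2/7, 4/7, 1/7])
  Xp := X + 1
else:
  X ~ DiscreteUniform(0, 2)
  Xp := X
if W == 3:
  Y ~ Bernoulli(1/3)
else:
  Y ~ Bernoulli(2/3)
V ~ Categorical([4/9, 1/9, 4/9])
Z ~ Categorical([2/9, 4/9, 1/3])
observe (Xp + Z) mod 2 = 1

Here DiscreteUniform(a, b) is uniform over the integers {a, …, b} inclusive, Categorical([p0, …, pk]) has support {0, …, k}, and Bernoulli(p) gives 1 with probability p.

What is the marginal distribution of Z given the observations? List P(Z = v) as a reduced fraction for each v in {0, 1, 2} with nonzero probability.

Enumerate traces; 162 have nonzero weight after conditioning:
  (U=0, W=2, X=0, Y=0, V=0, Z=1) weight 8/1701
  (U=0, W=2, X=0, Y=0, V=1, Z=1) weight 2/1701
  (U=0, W=2, X=0, Y=0, V=2, Z=1) weight 8/1701
  (U=0, W=2, X=0, Y=1, V=0, Z=1) weight 16/1701
  (U=0, W=2, X=0, Y=1, V=1, Z=1) weight 4/1701
  (U=0, W=2, X=0, Y=1, V=2, Z=1) weight 16/1701
  (U=0, W=2, X=1, Y=0, V=0, Z=0) weight 4/1701
  (U=0, W=2, X=1, Y=0, V=0, Z=2) weight 2/567
  … 154 more
Group by Z:
  weight(Z=0) = 16/189
  weight(Z=1) = 52/189
  weight(Z=2) = 8/63
Total weight = 16/189 + 52/189 + 8/63 = 92/189
P(Z=0 | obs) = 16/189 / 92/189 = 4/23
P(Z=1 | obs) = 52/189 / 92/189 = 13/23
P(Z=2 | obs) = 8/63 / 92/189 = 6/23

P(Z=0) = 4/23, P(Z=1) = 13/23, P(Z=2) = 6/23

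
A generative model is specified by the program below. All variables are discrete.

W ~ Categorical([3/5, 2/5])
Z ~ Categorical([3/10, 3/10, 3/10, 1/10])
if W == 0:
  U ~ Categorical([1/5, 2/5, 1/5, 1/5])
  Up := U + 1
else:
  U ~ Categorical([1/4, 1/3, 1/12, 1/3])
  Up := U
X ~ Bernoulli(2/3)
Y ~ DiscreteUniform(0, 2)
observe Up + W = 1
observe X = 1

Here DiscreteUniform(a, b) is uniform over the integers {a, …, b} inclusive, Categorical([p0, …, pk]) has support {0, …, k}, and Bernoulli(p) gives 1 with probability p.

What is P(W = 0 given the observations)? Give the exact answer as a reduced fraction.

P(W = 0 | obs) = 6/11

Enumerate traces; 24 have nonzero weight after conditioning:
  (W=0, Z=0, U=0, X=1, Y=0) weight 1/125
  (W=0, Z=0, U=0, X=1, Y=1) weight 1/125
  (W=0, Z=0, U=0, X=1, Y=2) weight 1/125
  (W=0, Z=1, U=0, X=1, Y=0) weight 1/125
  (W=0, Z=1, U=0, X=1, Y=1) weight 1/125
  (W=0, Z=1, U=0, X=1, Y=2) weight 1/125
  (W=0, Z=2, U=0, X=1, Y=0) weight 1/125
  (W=0, Z=2, U=0, X=1, Y=1) weight 1/125
  (W=1, Z=0, U=0, X=1, Y=0) weight 1/150
  … 15 more
Group by W:
  weight(W=0) = 2/25
  weight(W=1) = 1/15
Total weight = 2/25 + 1/15 = 11/75
P(W=0 | obs) = 2/25 / 11/75 = 6/11
P(W=1 | obs) = 1/15 / 11/75 = 5/11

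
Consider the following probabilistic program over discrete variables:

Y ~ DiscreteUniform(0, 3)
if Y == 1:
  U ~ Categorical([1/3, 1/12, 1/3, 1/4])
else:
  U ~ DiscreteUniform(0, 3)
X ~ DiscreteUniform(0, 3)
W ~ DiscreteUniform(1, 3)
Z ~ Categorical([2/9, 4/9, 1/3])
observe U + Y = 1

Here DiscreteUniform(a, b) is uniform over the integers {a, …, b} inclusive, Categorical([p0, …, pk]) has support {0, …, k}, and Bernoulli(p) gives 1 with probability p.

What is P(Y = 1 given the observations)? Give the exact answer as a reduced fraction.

P(Y = 1 | obs) = 4/7

Enumerate traces; 72 have nonzero weight after conditioning:
  (Y=0, U=1, X=0, W=1, Z=0) weight 1/864
  (Y=0, U=1, X=0, W=1, Z=1) weight 1/432
  (Y=0, U=1, X=0, W=1, Z=2) weight 1/576
  (Y=0, U=1, X=0, W=2, Z=0) weight 1/864
  (Y=0, U=1, X=0, W=2, Z=1) weight 1/432
  (Y=0, U=1, X=0, W=2, Z=2) weight 1/576
  (Y=0, U=1, X=0, W=3, Z=0) weight 1/864
  (Y=0, U=1, X=0, W=3, Z=1) weight 1/432
  (Y=1, U=0, X=0, W=1, Z=0) weight 1/648
  … 63 more
Group by Y:
  weight(Y=0) = 1/16
  weight(Y=1) = 1/12
Total weight = 1/16 + 1/12 = 7/48
P(Y=0 | obs) = 1/16 / 7/48 = 3/7
P(Y=1 | obs) = 1/12 / 7/48 = 4/7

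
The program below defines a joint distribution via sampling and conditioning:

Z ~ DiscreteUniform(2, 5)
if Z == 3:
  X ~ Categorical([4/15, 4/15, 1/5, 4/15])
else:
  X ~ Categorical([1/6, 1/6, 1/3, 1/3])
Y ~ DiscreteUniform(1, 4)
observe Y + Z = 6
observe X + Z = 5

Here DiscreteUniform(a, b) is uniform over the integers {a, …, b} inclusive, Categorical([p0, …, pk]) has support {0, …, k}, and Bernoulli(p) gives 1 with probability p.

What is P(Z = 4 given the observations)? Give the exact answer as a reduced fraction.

P(Z = 4 | obs) = 5/26

Enumerate traces; 4 have nonzero weight after conditioning:
  (Z=2, X=3, Y=4) weight 1/48
  (Z=3, X=2, Y=3) weight 1/80
  (Z=4, X=1, Y=2) weight 1/96
  (Z=5, X=0, Y=1) weight 1/96
Group by Z:
  weight(Z=2) = 1/48
  weight(Z=3) = 1/80
  weight(Z=4) = 1/96
  weight(Z=5) = 1/96
Total weight = 1/48 + 1/80 + 1/96 + 1/96 = 13/240
P(Z=2 | obs) = 1/48 / 13/240 = 5/13
P(Z=3 | obs) = 1/80 / 13/240 = 3/13
P(Z=4 | obs) = 1/96 / 13/240 = 5/26
P(Z=5 | obs) = 1/96 / 13/240 = 5/26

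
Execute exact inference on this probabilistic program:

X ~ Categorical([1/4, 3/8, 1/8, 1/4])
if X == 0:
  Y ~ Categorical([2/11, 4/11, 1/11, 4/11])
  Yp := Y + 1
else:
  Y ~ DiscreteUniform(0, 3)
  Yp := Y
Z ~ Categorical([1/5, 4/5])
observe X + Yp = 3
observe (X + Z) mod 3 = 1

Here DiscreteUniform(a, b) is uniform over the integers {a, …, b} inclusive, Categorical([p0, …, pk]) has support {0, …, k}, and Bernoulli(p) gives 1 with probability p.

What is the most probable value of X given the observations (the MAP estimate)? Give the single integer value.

argmax_v P(X = v | obs) = 3

Enumerate traces; 3 have nonzero weight after conditioning:
  (X=0, Y=2, Z=1) weight 1/55
  (X=1, Y=2, Z=0) weight 3/160
  (X=3, Y=0, Z=1) weight 1/20
Group by X:
  weight(X=0) = 1/55
  weight(X=1) = 3/160
  weight(X=3) = 1/20
Total weight = 1/55 + 3/160 + 1/20 = 153/1760
P(X=0 | obs) = 1/55 / 153/1760 = 32/153
P(X=1 | obs) = 3/160 / 153/1760 = 11/51
P(X=3 | obs) = 1/20 / 153/1760 = 88/153
argmax = 3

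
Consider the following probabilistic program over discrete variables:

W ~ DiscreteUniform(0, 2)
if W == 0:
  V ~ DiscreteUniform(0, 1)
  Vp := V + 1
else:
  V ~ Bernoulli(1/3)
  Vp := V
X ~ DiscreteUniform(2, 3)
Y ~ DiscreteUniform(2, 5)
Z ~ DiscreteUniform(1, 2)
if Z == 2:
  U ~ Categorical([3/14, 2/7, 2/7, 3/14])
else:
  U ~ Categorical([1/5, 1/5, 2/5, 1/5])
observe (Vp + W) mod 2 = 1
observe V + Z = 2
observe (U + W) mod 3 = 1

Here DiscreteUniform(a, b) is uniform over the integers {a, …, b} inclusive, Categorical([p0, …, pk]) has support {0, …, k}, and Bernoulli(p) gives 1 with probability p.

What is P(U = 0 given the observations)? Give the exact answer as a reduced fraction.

Enumerate traces; 32 have nonzero weight after conditioning:
  (W=0, V=0, X=2, Y=2, Z=2, U=1) weight 1/336
  (W=0, V=0, X=2, Y=3, Z=2, U=1) weight 1/336
  (W=0, V=0, X=2, Y=4, Z=2, U=1) weight 1/336
  (W=0, V=0, X=2, Y=5, Z=2, U=1) weight 1/336
  (W=0, V=0, X=3, Y=2, Z=2, U=1) weight 1/336
  (W=0, V=0, X=3, Y=3, Z=2, U=1) weight 1/336
  (W=0, V=0, X=3, Y=4, Z=2, U=1) weight 1/336
  (W=0, V=0, X=3, Y=5, Z=2, U=1) weight 1/336
  (W=1, V=0, X=2, Y=2, Z=2, U=0) weight 1/336
  (W=1, V=0, X=2, Y=2, Z=2, U=3) weight 1/336
  … 22 more
Group by U:
  weight(U=0) = 1/42
  weight(U=1) = 1/42
  weight(U=2) = 1/45
  weight(U=3) = 1/42
Total weight = 1/42 + 1/42 + 1/45 + 1/42 = 59/630
P(U=0 | obs) = 1/42 / 59/630 = 15/59
P(U=1 | obs) = 1/42 / 59/630 = 15/59
P(U=2 | obs) = 1/45 / 59/630 = 14/59
P(U=3 | obs) = 1/42 / 59/630 = 15/59

P(U = 0 | obs) = 15/59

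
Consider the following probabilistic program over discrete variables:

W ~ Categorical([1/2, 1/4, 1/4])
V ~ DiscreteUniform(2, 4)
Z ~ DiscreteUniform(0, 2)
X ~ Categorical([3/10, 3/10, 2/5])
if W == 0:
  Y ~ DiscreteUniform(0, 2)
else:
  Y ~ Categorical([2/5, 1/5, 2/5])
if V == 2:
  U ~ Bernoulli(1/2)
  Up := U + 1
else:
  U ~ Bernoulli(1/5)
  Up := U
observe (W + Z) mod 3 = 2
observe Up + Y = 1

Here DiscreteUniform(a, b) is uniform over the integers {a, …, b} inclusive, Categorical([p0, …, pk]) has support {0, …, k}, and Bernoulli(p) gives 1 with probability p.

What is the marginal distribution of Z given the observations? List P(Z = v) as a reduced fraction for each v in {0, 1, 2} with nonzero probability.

P(Z=0) = 51/227, P(Z=1) = 51/227, P(Z=2) = 125/227

Enumerate traces; 45 have nonzero weight after conditioning:
  (W=0, V=2, Z=2, X=0, Y=0, U=0) weight 1/360
  (W=0, V=2, Z=2, X=1, Y=0, U=0) weight 1/360
  (W=0, V=2, Z=2, X=2, Y=0, U=0) weight 1/270
  (W=0, V=3, Z=2, X=0, Y=0, U=1) weight 1/900
  (W=0, V=3, Z=2, X=0, Y=1, U=0) weight 1/225
  (W=0, V=3, Z=2, X=1, Y=0, U=1) weight 1/900
  (W=0, V=3, Z=2, X=1, Y=1, U=0) weight 1/225
  (W=0, V=3, Z=2, X=2, Y=0, U=1) weight 1/675
  (W=1, V=2, Z=1, X=0, Y=0, U=0) weight 1/600
  (W=2, V=2, Z=0, X=0, Y=0, U=0) weight 1/600
  … 35 more
Group by Z:
  weight(Z=0) = 17/900
  weight(Z=1) = 17/900
  weight(Z=2) = 5/108
Total weight = 17/900 + 17/900 + 5/108 = 227/2700
P(Z=0 | obs) = 17/900 / 227/2700 = 51/227
P(Z=1 | obs) = 17/900 / 227/2700 = 51/227
P(Z=2 | obs) = 5/108 / 227/2700 = 125/227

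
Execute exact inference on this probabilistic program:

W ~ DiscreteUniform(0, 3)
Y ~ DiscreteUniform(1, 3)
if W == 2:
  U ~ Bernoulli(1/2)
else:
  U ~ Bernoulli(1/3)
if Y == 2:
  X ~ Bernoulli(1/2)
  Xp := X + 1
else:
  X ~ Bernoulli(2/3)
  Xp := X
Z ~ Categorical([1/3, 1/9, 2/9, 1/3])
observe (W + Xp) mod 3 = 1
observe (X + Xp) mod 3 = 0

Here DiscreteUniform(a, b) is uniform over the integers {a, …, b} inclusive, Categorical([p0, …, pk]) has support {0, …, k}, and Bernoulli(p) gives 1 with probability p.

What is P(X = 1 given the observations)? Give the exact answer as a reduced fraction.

P(X = 1 | obs) = 3/7

Enumerate traces; 24 have nonzero weight after conditioning:
  (W=1, Y=1, U=0, X=0, Z=0) weight 1/162
  (W=1, Y=1, U=0, X=0, Z=1) weight 1/486
  (W=1, Y=1, U=0, X=0, Z=2) weight 1/243
  (W=1, Y=1, U=0, X=0, Z=3) weight 1/162
  (W=1, Y=1, U=1, X=0, Z=0) weight 1/324
  (W=1, Y=1, U=1, X=0, Z=1) weight 1/972
  (W=1, Y=1, U=1, X=0, Z=2) weight 1/486
  (W=1, Y=1, U=1, X=0, Z=3) weight 1/324
  (W=2, Y=2, U=0, X=1, Z=0) weight 1/144
  … 15 more
Group by X:
  weight(X=0) = 1/18
  weight(X=1) = 1/24
Total weight = 1/18 + 1/24 = 7/72
P(X=0 | obs) = 1/18 / 7/72 = 4/7
P(X=1 | obs) = 1/24 / 7/72 = 3/7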